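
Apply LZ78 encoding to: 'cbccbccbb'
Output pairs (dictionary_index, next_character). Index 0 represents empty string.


LZ78 encoding steps:
Dictionary: {0: ''}
Step 1: w='' (idx 0), next='c' -> output (0, 'c'), add 'c' as idx 1
Step 2: w='' (idx 0), next='b' -> output (0, 'b'), add 'b' as idx 2
Step 3: w='c' (idx 1), next='c' -> output (1, 'c'), add 'cc' as idx 3
Step 4: w='b' (idx 2), next='c' -> output (2, 'c'), add 'bc' as idx 4
Step 5: w='c' (idx 1), next='b' -> output (1, 'b'), add 'cb' as idx 5
Step 6: w='b' (idx 2), end of input -> output (2, '')


Encoded: [(0, 'c'), (0, 'b'), (1, 'c'), (2, 'c'), (1, 'b'), (2, '')]


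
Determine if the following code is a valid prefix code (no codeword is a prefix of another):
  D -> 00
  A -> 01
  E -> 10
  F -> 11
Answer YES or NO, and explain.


Checking each pair (does one codeword prefix another?):
  D='00' vs A='01': no prefix
  D='00' vs E='10': no prefix
  D='00' vs F='11': no prefix
  A='01' vs D='00': no prefix
  A='01' vs E='10': no prefix
  A='01' vs F='11': no prefix
  E='10' vs D='00': no prefix
  E='10' vs A='01': no prefix
  E='10' vs F='11': no prefix
  F='11' vs D='00': no prefix
  F='11' vs A='01': no prefix
  F='11' vs E='10': no prefix
No violation found over all pairs.

YES -- this is a valid prefix code. No codeword is a prefix of any other codeword.


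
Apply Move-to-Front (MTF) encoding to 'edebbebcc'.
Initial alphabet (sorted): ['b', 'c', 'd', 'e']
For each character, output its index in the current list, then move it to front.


MTF encoding:
'e': index 3 in ['b', 'c', 'd', 'e'] -> ['e', 'b', 'c', 'd']
'd': index 3 in ['e', 'b', 'c', 'd'] -> ['d', 'e', 'b', 'c']
'e': index 1 in ['d', 'e', 'b', 'c'] -> ['e', 'd', 'b', 'c']
'b': index 2 in ['e', 'd', 'b', 'c'] -> ['b', 'e', 'd', 'c']
'b': index 0 in ['b', 'e', 'd', 'c'] -> ['b', 'e', 'd', 'c']
'e': index 1 in ['b', 'e', 'd', 'c'] -> ['e', 'b', 'd', 'c']
'b': index 1 in ['e', 'b', 'd', 'c'] -> ['b', 'e', 'd', 'c']
'c': index 3 in ['b', 'e', 'd', 'c'] -> ['c', 'b', 'e', 'd']
'c': index 0 in ['c', 'b', 'e', 'd'] -> ['c', 'b', 'e', 'd']


Output: [3, 3, 1, 2, 0, 1, 1, 3, 0]


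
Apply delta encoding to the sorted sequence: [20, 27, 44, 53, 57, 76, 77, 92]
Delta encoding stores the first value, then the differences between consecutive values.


First value: 20
Deltas:
  27 - 20 = 7
  44 - 27 = 17
  53 - 44 = 9
  57 - 53 = 4
  76 - 57 = 19
  77 - 76 = 1
  92 - 77 = 15


Delta encoded: [20, 7, 17, 9, 4, 19, 1, 15]


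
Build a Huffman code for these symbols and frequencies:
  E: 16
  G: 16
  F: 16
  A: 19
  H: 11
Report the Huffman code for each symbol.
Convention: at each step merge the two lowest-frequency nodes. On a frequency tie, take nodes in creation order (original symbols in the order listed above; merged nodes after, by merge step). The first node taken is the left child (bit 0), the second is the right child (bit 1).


Huffman tree construction:
Step 1: Merge H(11) + E(16) = 27
Step 2: Merge G(16) + F(16) = 32
Step 3: Merge A(19) + (H+E)(27) = 46
Step 4: Merge (G+F)(32) + (A+(H+E))(46) = 78
Read each symbol's code off the tree from the root (left child = 0, right child = 1).

Codes:
  E: 111 (length 3)
  G: 00 (length 2)
  F: 01 (length 2)
  A: 10 (length 2)
  H: 110 (length 3)
Average code length: 183/78 = 2.3462 bits/symbol


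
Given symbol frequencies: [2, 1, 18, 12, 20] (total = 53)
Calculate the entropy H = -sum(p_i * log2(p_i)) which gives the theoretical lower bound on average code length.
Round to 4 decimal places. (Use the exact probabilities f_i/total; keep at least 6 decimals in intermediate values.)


Per-symbol terms -p_i * log2(p_i) with p_i = f_i/53:
  p = 2/53 = 0.037736: log2(p) = -4.727920, -p*log2(p) = 0.178412
  p = 1/53 = 0.018868: log2(p) = -5.727920, -p*log2(p) = 0.108074
  p = 18/53 = 0.339623: log2(p) = -1.557995, -p*log2(p) = 0.529131
  p = 12/53 = 0.226415: log2(p) = -2.142958, -p*log2(p) = 0.485198
  p = 20/53 = 0.377358: log2(p) = -1.405992, -p*log2(p) = 0.530563
H = 0.178412 + 0.108074 + 0.529131 + 0.485198 + 0.530563 = 1.831378

H = 1.8314 bits/symbol


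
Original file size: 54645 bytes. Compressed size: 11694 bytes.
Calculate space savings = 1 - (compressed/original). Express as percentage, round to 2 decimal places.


ratio = compressed/original = 11694/54645 = 0.213999
savings = 1 - ratio = 1 - 0.213999 = 0.786001
as a percentage: 0.786001 * 100 = 78.6%

Space savings = 1 - 11694/54645 = 78.6%


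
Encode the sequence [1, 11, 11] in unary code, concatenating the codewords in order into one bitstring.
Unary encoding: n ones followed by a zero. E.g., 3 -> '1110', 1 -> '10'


Encode each number as n ones followed by a terminating 0:
  1 -> 10 (2 bits)
  11 -> 111111111110 (12 bits)
  11 -> 111111111110 (12 bits)
Total length = 2 + 12 + 12 = 26 bits.

Unary([1, 11, 11]) = 10111111111110111111111110 (26 bits)


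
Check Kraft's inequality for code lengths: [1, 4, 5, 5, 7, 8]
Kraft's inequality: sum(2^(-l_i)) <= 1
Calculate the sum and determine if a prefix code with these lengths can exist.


Sum = 2^(-1) + 2^(-4) + 2^(-5) + 2^(-5) + 2^(-7) + 2^(-8)
    = 0.5 + 0.0625 + 0.03125 + 0.03125 + 0.0078125 + 0.00390625
    = 163/256 = 0.63671875
Since 0.63671875 <= 1, Kraft's inequality IS satisfied.
A prefix code with these lengths CAN exist.

Kraft sum = 0.63671875. Satisfied.


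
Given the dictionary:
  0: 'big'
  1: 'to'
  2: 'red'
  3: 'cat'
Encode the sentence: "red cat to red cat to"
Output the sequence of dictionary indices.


Look up each word in the dictionary:
  'red' -> 2
  'cat' -> 3
  'to' -> 1
  'red' -> 2
  'cat' -> 3
  'to' -> 1

Encoded: [2, 3, 1, 2, 3, 1]


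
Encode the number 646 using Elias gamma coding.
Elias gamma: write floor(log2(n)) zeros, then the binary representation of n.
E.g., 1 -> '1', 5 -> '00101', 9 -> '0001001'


num_bits = floor(log2(646)) + 1 = 10
leading_zeros = num_bits - 1 = 9
binary(646) = 1010000110

Elias gamma(646) = '000000000' + '1010000110' = 0000000001010000110 (19 bits)


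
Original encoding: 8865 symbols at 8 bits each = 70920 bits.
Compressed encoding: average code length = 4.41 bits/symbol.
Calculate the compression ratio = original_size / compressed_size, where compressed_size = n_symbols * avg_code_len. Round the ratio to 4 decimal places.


original_size = n_symbols * orig_bits = 8865 * 8 = 70920 bits
compressed_size = n_symbols * avg_code_len = 8865 * 4.41 = 39094.65 bits
ratio = original_size / compressed_size = 70920 / 39094.65 = 1.8141

Compression ratio = 1.8141


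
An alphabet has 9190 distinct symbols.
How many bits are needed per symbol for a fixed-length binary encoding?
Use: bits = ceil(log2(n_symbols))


log2(9190) = 13.1658
Bracket: 2^13 = 8192 < 9190 <= 2^14 = 16384
So ceil(log2(9190)) = 14

bits = ceil(log2(9190)) = ceil(13.1658) = 14 bits


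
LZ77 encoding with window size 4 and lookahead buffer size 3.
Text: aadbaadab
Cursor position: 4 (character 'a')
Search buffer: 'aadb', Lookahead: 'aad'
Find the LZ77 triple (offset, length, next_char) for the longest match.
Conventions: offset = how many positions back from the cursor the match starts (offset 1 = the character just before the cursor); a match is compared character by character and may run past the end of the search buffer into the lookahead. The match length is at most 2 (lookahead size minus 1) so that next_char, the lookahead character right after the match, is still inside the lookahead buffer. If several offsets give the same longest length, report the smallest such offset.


Try each offset into the search buffer:
  offset=1 (pos 3, char 'b'): match length 0
  offset=2 (pos 2, char 'd'): match length 0
  offset=3 (pos 1, char 'a'): match length 1
  offset=4 (pos 0, char 'a'): match length 2
Longest match has length 2 at offset 4.
next_char = character at position 4 + 2 = 6 -> 'd'

Best match: offset=4, length=2 (matching 'aa' starting at position 0)
LZ77 triple: (4, 2, 'd')


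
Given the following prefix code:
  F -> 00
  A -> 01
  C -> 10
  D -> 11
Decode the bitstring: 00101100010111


Decoding step by step:
Bits 00 -> F
Bits 10 -> C
Bits 11 -> D
Bits 00 -> F
Bits 01 -> A
Bits 01 -> A
Bits 11 -> D


Decoded message: FCDFAAD


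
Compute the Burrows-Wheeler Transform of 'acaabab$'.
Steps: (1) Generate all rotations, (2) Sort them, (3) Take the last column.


Rotations (sorted):
  0: $acaabab -> last char: b
  1: aabab$ac -> last char: c
  2: ab$acaab -> last char: b
  3: abab$aca -> last char: a
  4: acaabab$ -> last char: $
  5: b$acaaba -> last char: a
  6: bab$acaa -> last char: a
  7: caabab$a -> last char: a


BWT = bcba$aaa


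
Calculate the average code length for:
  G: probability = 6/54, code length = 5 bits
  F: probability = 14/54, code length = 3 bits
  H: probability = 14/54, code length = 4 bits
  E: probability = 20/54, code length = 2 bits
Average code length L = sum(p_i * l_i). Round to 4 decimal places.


Weighted contributions p_i * l_i:
  G: (6/54) * 5 = 30/54
  F: (14/54) * 3 = 42/54
  H: (14/54) * 4 = 56/54
  E: (20/54) * 2 = 40/54
Sum = (30 + 42 + 56 + 40)/54 = 168/54

L = 168/54 = 3.1111 bits/symbol


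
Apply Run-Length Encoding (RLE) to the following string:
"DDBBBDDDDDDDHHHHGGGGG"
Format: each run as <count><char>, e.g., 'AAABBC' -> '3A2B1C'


Scanning runs left to right:
  i=0: run of 'D' x 2 -> '2D'
  i=2: run of 'B' x 3 -> '3B'
  i=5: run of 'D' x 7 -> '7D'
  i=12: run of 'H' x 4 -> '4H'
  i=16: run of 'G' x 5 -> '5G'

RLE = 2D3B7D4H5G


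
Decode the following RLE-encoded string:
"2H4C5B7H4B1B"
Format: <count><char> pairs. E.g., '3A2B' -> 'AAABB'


Expanding each <count><char> pair:
  2H -> 'HH'
  4C -> 'CCCC'
  5B -> 'BBBBB'
  7H -> 'HHHHHHH'
  4B -> 'BBBB'
  1B -> 'B'

Decoded = HHCCCCBBBBBHHHHHHHBBBBB


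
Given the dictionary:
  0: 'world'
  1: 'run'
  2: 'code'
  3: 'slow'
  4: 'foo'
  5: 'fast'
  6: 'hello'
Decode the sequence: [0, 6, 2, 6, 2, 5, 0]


Look up each index in the dictionary:
  0 -> 'world'
  6 -> 'hello'
  2 -> 'code'
  6 -> 'hello'
  2 -> 'code'
  5 -> 'fast'
  0 -> 'world'

Decoded: "world hello code hello code fast world"


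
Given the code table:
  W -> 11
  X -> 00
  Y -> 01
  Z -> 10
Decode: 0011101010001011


Decoding:
00 -> X
11 -> W
10 -> Z
10 -> Z
10 -> Z
00 -> X
10 -> Z
11 -> W


Result: XWZZZXZW


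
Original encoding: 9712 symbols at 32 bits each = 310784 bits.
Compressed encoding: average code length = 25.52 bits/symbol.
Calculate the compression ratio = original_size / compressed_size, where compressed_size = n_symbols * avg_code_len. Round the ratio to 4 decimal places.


original_size = n_symbols * orig_bits = 9712 * 32 = 310784 bits
compressed_size = n_symbols * avg_code_len = 9712 * 25.52 = 247850.24 bits
ratio = original_size / compressed_size = 310784 / 247850.24 = 1.2539

Compression ratio = 1.2539


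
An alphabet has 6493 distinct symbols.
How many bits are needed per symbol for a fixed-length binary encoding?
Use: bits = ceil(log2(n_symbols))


log2(6493) = 12.6647
Bracket: 2^12 = 4096 < 6493 <= 2^13 = 8192
So ceil(log2(6493)) = 13

bits = ceil(log2(6493)) = ceil(12.6647) = 13 bits


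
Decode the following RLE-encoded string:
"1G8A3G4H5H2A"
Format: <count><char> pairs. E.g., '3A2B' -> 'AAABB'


Expanding each <count><char> pair:
  1G -> 'G'
  8A -> 'AAAAAAAA'
  3G -> 'GGG'
  4H -> 'HHHH'
  5H -> 'HHHHH'
  2A -> 'AA'

Decoded = GAAAAAAAAGGGHHHHHHHHHAA


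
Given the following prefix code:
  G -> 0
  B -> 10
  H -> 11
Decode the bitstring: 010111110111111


Decoding step by step:
Bits 0 -> G
Bits 10 -> B
Bits 11 -> H
Bits 11 -> H
Bits 10 -> B
Bits 11 -> H
Bits 11 -> H
Bits 11 -> H


Decoded message: GBHHBHHH


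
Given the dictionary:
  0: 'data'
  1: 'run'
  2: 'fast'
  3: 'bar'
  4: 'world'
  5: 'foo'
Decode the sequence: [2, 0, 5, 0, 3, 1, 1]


Look up each index in the dictionary:
  2 -> 'fast'
  0 -> 'data'
  5 -> 'foo'
  0 -> 'data'
  3 -> 'bar'
  1 -> 'run'
  1 -> 'run'

Decoded: "fast data foo data bar run run"


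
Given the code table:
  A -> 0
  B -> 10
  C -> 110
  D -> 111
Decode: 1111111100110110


Decoding:
111 -> D
111 -> D
110 -> C
0 -> A
110 -> C
110 -> C


Result: DDCACC


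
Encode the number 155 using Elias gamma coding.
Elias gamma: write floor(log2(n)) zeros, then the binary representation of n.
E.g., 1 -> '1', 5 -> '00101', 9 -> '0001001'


num_bits = floor(log2(155)) + 1 = 8
leading_zeros = num_bits - 1 = 7
binary(155) = 10011011

Elias gamma(155) = '0000000' + '10011011' = 000000010011011 (15 bits)


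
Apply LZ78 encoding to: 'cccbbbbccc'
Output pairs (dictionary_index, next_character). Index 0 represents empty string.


LZ78 encoding steps:
Dictionary: {0: ''}
Step 1: w='' (idx 0), next='c' -> output (0, 'c'), add 'c' as idx 1
Step 2: w='c' (idx 1), next='c' -> output (1, 'c'), add 'cc' as idx 2
Step 3: w='' (idx 0), next='b' -> output (0, 'b'), add 'b' as idx 3
Step 4: w='b' (idx 3), next='b' -> output (3, 'b'), add 'bb' as idx 4
Step 5: w='b' (idx 3), next='c' -> output (3, 'c'), add 'bc' as idx 5
Step 6: w='cc' (idx 2), end of input -> output (2, '')


Encoded: [(0, 'c'), (1, 'c'), (0, 'b'), (3, 'b'), (3, 'c'), (2, '')]


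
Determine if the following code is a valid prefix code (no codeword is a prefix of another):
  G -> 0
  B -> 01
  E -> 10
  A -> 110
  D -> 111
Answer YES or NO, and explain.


Checking each pair (does one codeword prefix another?):
  G='0' vs B='01': prefix -- VIOLATION

NO -- this is NOT a valid prefix code. G (0) is a prefix of B (01).


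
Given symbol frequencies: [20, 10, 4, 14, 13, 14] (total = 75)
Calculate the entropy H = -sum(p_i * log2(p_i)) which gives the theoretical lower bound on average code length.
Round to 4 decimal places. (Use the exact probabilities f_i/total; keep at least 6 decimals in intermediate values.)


Per-symbol terms -p_i * log2(p_i) with p_i = f_i/75:
  p = 20/75 = 0.266667: log2(p) = -1.906891, -p*log2(p) = 0.508504
  p = 10/75 = 0.133333: log2(p) = -2.906891, -p*log2(p) = 0.387585
  p = 4/75 = 0.053333: log2(p) = -4.228819, -p*log2(p) = 0.225537
  p = 14/75 = 0.186667: log2(p) = -2.421464, -p*log2(p) = 0.452007
  p = 13/75 = 0.173333: log2(p) = -2.528379, -p*log2(p) = 0.438252
  p = 14/75 = 0.186667: log2(p) = -2.421464, -p*log2(p) = 0.452007
H = 0.508504 + 0.387585 + 0.225537 + 0.452007 + 0.438252 + 0.452007 = 2.463892

H = 2.4639 bits/symbol


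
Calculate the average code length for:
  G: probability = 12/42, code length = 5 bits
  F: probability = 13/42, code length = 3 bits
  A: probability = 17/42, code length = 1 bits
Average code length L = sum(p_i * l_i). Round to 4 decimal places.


Weighted contributions p_i * l_i:
  G: (12/42) * 5 = 60/42
  F: (13/42) * 3 = 39/42
  A: (17/42) * 1 = 17/42
Sum = (60 + 39 + 17)/42 = 116/42

L = 116/42 = 2.7619 bits/symbol


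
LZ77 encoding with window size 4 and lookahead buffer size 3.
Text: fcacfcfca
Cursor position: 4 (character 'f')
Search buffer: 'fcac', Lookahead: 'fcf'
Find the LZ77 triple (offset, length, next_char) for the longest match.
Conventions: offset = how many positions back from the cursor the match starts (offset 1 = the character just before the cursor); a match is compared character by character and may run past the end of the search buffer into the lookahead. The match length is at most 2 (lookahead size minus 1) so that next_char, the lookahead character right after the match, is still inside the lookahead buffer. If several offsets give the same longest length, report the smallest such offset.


Try each offset into the search buffer:
  offset=1 (pos 3, char 'c'): match length 0
  offset=2 (pos 2, char 'a'): match length 0
  offset=3 (pos 1, char 'c'): match length 0
  offset=4 (pos 0, char 'f'): match length 2
Longest match has length 2 at offset 4.
next_char = character at position 4 + 2 = 6 -> 'f'

Best match: offset=4, length=2 (matching 'fc' starting at position 0)
LZ77 triple: (4, 2, 'f')


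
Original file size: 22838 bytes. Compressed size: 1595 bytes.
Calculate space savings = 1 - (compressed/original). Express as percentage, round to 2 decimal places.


ratio = compressed/original = 1595/22838 = 0.06984
savings = 1 - ratio = 1 - 0.06984 = 0.93016
as a percentage: 0.93016 * 100 = 93.02%

Space savings = 1 - 1595/22838 = 93.02%


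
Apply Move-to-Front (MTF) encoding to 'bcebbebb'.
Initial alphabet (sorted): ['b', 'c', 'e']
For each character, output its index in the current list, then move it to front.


MTF encoding:
'b': index 0 in ['b', 'c', 'e'] -> ['b', 'c', 'e']
'c': index 1 in ['b', 'c', 'e'] -> ['c', 'b', 'e']
'e': index 2 in ['c', 'b', 'e'] -> ['e', 'c', 'b']
'b': index 2 in ['e', 'c', 'b'] -> ['b', 'e', 'c']
'b': index 0 in ['b', 'e', 'c'] -> ['b', 'e', 'c']
'e': index 1 in ['b', 'e', 'c'] -> ['e', 'b', 'c']
'b': index 1 in ['e', 'b', 'c'] -> ['b', 'e', 'c']
'b': index 0 in ['b', 'e', 'c'] -> ['b', 'e', 'c']


Output: [0, 1, 2, 2, 0, 1, 1, 0]


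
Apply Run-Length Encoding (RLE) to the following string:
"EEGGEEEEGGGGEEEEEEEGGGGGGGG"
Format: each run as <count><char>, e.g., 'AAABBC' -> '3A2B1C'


Scanning runs left to right:
  i=0: run of 'E' x 2 -> '2E'
  i=2: run of 'G' x 2 -> '2G'
  i=4: run of 'E' x 4 -> '4E'
  i=8: run of 'G' x 4 -> '4G'
  i=12: run of 'E' x 7 -> '7E'
  i=19: run of 'G' x 8 -> '8G'

RLE = 2E2G4E4G7E8G


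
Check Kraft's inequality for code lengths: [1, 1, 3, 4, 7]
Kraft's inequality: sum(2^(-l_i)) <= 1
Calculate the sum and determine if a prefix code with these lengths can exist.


Sum = 2^(-1) + 2^(-1) + 2^(-3) + 2^(-4) + 2^(-7)
    = 0.5 + 0.5 + 0.125 + 0.0625 + 0.0078125
    = 153/128 = 1.1953125
Since 1.1953125 > 1, Kraft's inequality is NOT satisfied.
A prefix code with these lengths CANNOT exist.

Kraft sum = 1.1953125. Not satisfied.


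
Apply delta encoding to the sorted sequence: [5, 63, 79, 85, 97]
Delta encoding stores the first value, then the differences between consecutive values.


First value: 5
Deltas:
  63 - 5 = 58
  79 - 63 = 16
  85 - 79 = 6
  97 - 85 = 12


Delta encoded: [5, 58, 16, 6, 12]


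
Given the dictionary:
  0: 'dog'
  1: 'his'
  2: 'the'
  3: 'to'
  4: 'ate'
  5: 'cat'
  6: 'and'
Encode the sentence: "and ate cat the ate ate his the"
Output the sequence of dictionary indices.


Look up each word in the dictionary:
  'and' -> 6
  'ate' -> 4
  'cat' -> 5
  'the' -> 2
  'ate' -> 4
  'ate' -> 4
  'his' -> 1
  'the' -> 2

Encoded: [6, 4, 5, 2, 4, 4, 1, 2]


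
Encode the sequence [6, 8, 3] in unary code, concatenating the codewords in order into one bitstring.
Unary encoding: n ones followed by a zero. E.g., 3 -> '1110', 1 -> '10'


Encode each number as n ones followed by a terminating 0:
  6 -> 1111110 (7 bits)
  8 -> 111111110 (9 bits)
  3 -> 1110 (4 bits)
Total length = 7 + 9 + 4 = 20 bits.

Unary([6, 8, 3]) = 11111101111111101110 (20 bits)


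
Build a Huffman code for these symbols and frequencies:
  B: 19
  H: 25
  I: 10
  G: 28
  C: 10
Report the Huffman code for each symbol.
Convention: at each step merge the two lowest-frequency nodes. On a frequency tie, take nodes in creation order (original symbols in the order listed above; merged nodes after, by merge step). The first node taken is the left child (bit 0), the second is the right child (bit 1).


Huffman tree construction:
Step 1: Merge I(10) + C(10) = 20
Step 2: Merge B(19) + (I+C)(20) = 39
Step 3: Merge H(25) + G(28) = 53
Step 4: Merge (B+(I+C))(39) + (H+G)(53) = 92
Read each symbol's code off the tree from the root (left child = 0, right child = 1).

Codes:
  B: 00 (length 2)
  H: 10 (length 2)
  I: 010 (length 3)
  G: 11 (length 2)
  C: 011 (length 3)
Average code length: 204/92 = 2.2174 bits/symbol


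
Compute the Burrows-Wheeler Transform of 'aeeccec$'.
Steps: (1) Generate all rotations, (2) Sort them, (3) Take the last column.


Rotations (sorted):
  0: $aeeccec -> last char: c
  1: aeeccec$ -> last char: $
  2: c$aeecce -> last char: e
  3: ccec$aee -> last char: e
  4: cec$aeec -> last char: c
  5: ec$aeecc -> last char: c
  6: eccec$ae -> last char: e
  7: eeccec$a -> last char: a


BWT = c$eeccea


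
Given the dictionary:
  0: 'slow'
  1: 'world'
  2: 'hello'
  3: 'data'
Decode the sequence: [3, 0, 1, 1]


Look up each index in the dictionary:
  3 -> 'data'
  0 -> 'slow'
  1 -> 'world'
  1 -> 'world'

Decoded: "data slow world world"


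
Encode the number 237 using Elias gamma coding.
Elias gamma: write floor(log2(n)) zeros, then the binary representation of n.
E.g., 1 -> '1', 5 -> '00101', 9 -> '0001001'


num_bits = floor(log2(237)) + 1 = 8
leading_zeros = num_bits - 1 = 7
binary(237) = 11101101

Elias gamma(237) = '0000000' + '11101101' = 000000011101101 (15 bits)


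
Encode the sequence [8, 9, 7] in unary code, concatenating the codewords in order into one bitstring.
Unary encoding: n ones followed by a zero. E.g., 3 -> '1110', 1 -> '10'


Encode each number as n ones followed by a terminating 0:
  8 -> 111111110 (9 bits)
  9 -> 1111111110 (10 bits)
  7 -> 11111110 (8 bits)
Total length = 9 + 10 + 8 = 27 bits.

Unary([8, 9, 7]) = 111111110111111111011111110 (27 bits)


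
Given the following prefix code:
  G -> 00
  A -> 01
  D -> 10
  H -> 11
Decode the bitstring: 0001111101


Decoding step by step:
Bits 00 -> G
Bits 01 -> A
Bits 11 -> H
Bits 11 -> H
Bits 01 -> A


Decoded message: GAHHA


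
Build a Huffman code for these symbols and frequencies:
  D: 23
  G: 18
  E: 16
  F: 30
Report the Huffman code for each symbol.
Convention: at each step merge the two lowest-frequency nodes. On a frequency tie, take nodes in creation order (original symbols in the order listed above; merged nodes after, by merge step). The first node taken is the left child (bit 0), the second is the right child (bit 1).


Huffman tree construction:
Step 1: Merge E(16) + G(18) = 34
Step 2: Merge D(23) + F(30) = 53
Step 3: Merge (E+G)(34) + (D+F)(53) = 87
Read each symbol's code off the tree from the root (left child = 0, right child = 1).

Codes:
  D: 10 (length 2)
  G: 01 (length 2)
  E: 00 (length 2)
  F: 11 (length 2)
Average code length: 174/87 = 2.0000 bits/symbol


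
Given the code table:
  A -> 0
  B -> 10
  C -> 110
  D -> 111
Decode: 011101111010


Decoding:
0 -> A
111 -> D
0 -> A
111 -> D
10 -> B
10 -> B


Result: ADADBB


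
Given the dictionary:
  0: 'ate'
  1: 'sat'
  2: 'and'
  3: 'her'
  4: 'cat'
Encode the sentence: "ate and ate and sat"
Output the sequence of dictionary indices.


Look up each word in the dictionary:
  'ate' -> 0
  'and' -> 2
  'ate' -> 0
  'and' -> 2
  'sat' -> 1

Encoded: [0, 2, 0, 2, 1]


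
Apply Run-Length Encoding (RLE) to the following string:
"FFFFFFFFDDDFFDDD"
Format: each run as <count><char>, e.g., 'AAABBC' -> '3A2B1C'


Scanning runs left to right:
  i=0: run of 'F' x 8 -> '8F'
  i=8: run of 'D' x 3 -> '3D'
  i=11: run of 'F' x 2 -> '2F'
  i=13: run of 'D' x 3 -> '3D'

RLE = 8F3D2F3D


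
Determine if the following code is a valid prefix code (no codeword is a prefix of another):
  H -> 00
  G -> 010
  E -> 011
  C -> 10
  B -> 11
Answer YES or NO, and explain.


Checking each pair (does one codeword prefix another?):
  H='00' vs G='010': no prefix
  H='00' vs E='011': no prefix
  H='00' vs C='10': no prefix
  H='00' vs B='11': no prefix
  G='010' vs H='00': no prefix
  G='010' vs E='011': no prefix
  G='010' vs C='10': no prefix
  G='010' vs B='11': no prefix
  E='011' vs H='00': no prefix
  E='011' vs G='010': no prefix
  E='011' vs C='10': no prefix
  E='011' vs B='11': no prefix
  C='10' vs H='00': no prefix
  C='10' vs G='010': no prefix
  C='10' vs E='011': no prefix
  C='10' vs B='11': no prefix
  B='11' vs H='00': no prefix
  B='11' vs G='010': no prefix
  B='11' vs E='011': no prefix
  B='11' vs C='10': no prefix
No violation found over all pairs.

YES -- this is a valid prefix code. No codeword is a prefix of any other codeword.


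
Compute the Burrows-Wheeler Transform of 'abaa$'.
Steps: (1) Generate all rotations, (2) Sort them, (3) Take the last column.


Rotations (sorted):
  0: $abaa -> last char: a
  1: a$aba -> last char: a
  2: aa$ab -> last char: b
  3: abaa$ -> last char: $
  4: baa$a -> last char: a


BWT = aab$a


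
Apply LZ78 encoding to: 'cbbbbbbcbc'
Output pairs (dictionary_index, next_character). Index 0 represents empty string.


LZ78 encoding steps:
Dictionary: {0: ''}
Step 1: w='' (idx 0), next='c' -> output (0, 'c'), add 'c' as idx 1
Step 2: w='' (idx 0), next='b' -> output (0, 'b'), add 'b' as idx 2
Step 3: w='b' (idx 2), next='b' -> output (2, 'b'), add 'bb' as idx 3
Step 4: w='bb' (idx 3), next='b' -> output (3, 'b'), add 'bbb' as idx 4
Step 5: w='c' (idx 1), next='b' -> output (1, 'b'), add 'cb' as idx 5
Step 6: w='c' (idx 1), end of input -> output (1, '')


Encoded: [(0, 'c'), (0, 'b'), (2, 'b'), (3, 'b'), (1, 'b'), (1, '')]


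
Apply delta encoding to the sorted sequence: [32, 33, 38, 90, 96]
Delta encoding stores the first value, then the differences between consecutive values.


First value: 32
Deltas:
  33 - 32 = 1
  38 - 33 = 5
  90 - 38 = 52
  96 - 90 = 6


Delta encoded: [32, 1, 5, 52, 6]


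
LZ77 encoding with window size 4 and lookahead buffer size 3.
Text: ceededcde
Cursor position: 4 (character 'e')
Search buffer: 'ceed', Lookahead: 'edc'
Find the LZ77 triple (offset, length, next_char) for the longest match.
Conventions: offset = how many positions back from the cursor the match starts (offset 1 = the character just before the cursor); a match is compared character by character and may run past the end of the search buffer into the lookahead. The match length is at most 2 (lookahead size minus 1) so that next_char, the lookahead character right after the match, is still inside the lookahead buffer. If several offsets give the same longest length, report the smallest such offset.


Try each offset into the search buffer:
  offset=1 (pos 3, char 'd'): match length 0
  offset=2 (pos 2, char 'e'): match length 2
  offset=3 (pos 1, char 'e'): match length 1
  offset=4 (pos 0, char 'c'): match length 0
Longest match has length 2 at offset 2.
next_char = character at position 4 + 2 = 6 -> 'c'

Best match: offset=2, length=2 (matching 'ed' starting at position 2)
LZ77 triple: (2, 2, 'c')


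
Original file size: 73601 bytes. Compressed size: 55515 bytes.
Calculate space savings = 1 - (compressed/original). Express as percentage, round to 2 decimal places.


ratio = compressed/original = 55515/73601 = 0.75427
savings = 1 - ratio = 1 - 0.75427 = 0.24573
as a percentage: 0.24573 * 100 = 24.57%

Space savings = 1 - 55515/73601 = 24.57%


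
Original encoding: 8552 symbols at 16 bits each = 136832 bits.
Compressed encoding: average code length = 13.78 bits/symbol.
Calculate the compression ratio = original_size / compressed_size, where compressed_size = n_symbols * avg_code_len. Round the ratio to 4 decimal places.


original_size = n_symbols * orig_bits = 8552 * 16 = 136832 bits
compressed_size = n_symbols * avg_code_len = 8552 * 13.78 = 117846.56 bits
ratio = original_size / compressed_size = 136832 / 117846.56 = 1.1611

Compression ratio = 1.1611


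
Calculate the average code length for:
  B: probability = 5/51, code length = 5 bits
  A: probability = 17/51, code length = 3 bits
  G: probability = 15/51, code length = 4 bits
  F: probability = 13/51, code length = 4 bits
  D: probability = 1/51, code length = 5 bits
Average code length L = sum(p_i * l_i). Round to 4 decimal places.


Weighted contributions p_i * l_i:
  B: (5/51) * 5 = 25/51
  A: (17/51) * 3 = 51/51
  G: (15/51) * 4 = 60/51
  F: (13/51) * 4 = 52/51
  D: (1/51) * 5 = 5/51
Sum = (25 + 51 + 60 + 52 + 5)/51 = 193/51

L = 193/51 = 3.7843 bits/symbol


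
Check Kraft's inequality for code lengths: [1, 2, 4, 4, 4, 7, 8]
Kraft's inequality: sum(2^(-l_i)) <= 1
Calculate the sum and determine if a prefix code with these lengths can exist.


Sum = 2^(-1) + 2^(-2) + 2^(-4) + 2^(-4) + 2^(-4) + 2^(-7) + 2^(-8)
    = 0.5 + 0.25 + 0.0625 + 0.0625 + 0.0625 + 0.0078125 + 0.00390625
    = 243/256 = 0.94921875
Since 0.94921875 <= 1, Kraft's inequality IS satisfied.
A prefix code with these lengths CAN exist.

Kraft sum = 0.94921875. Satisfied.


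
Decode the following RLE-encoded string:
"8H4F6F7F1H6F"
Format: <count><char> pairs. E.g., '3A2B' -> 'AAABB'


Expanding each <count><char> pair:
  8H -> 'HHHHHHHH'
  4F -> 'FFFF'
  6F -> 'FFFFFF'
  7F -> 'FFFFFFF'
  1H -> 'H'
  6F -> 'FFFFFF'

Decoded = HHHHHHHHFFFFFFFFFFFFFFFFFHFFFFFF


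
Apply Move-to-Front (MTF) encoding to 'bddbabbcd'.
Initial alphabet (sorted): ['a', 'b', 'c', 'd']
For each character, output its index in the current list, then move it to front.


MTF encoding:
'b': index 1 in ['a', 'b', 'c', 'd'] -> ['b', 'a', 'c', 'd']
'd': index 3 in ['b', 'a', 'c', 'd'] -> ['d', 'b', 'a', 'c']
'd': index 0 in ['d', 'b', 'a', 'c'] -> ['d', 'b', 'a', 'c']
'b': index 1 in ['d', 'b', 'a', 'c'] -> ['b', 'd', 'a', 'c']
'a': index 2 in ['b', 'd', 'a', 'c'] -> ['a', 'b', 'd', 'c']
'b': index 1 in ['a', 'b', 'd', 'c'] -> ['b', 'a', 'd', 'c']
'b': index 0 in ['b', 'a', 'd', 'c'] -> ['b', 'a', 'd', 'c']
'c': index 3 in ['b', 'a', 'd', 'c'] -> ['c', 'b', 'a', 'd']
'd': index 3 in ['c', 'b', 'a', 'd'] -> ['d', 'c', 'b', 'a']


Output: [1, 3, 0, 1, 2, 1, 0, 3, 3]


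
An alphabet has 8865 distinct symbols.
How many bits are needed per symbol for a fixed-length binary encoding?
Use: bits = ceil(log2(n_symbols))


log2(8865) = 13.1139
Bracket: 2^13 = 8192 < 8865 <= 2^14 = 16384
So ceil(log2(8865)) = 14

bits = ceil(log2(8865)) = ceil(13.1139) = 14 bits


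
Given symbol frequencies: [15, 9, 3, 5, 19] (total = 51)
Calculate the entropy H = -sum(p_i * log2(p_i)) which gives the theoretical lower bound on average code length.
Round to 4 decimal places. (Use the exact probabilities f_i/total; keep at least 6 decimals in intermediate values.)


Per-symbol terms -p_i * log2(p_i) with p_i = f_i/51:
  p = 15/51 = 0.294118: log2(p) = -1.765535, -p*log2(p) = 0.519275
  p = 9/51 = 0.176471: log2(p) = -2.502500, -p*log2(p) = 0.441618
  p = 3/51 = 0.058824: log2(p) = -4.087463, -p*log2(p) = 0.240439
  p = 5/51 = 0.098039: log2(p) = -3.350497, -p*log2(p) = 0.328480
  p = 19/51 = 0.372549: log2(p) = -1.424498, -p*log2(p) = 0.530695
H = 0.519275 + 0.441618 + 0.240439 + 0.328480 + 0.530695 = 2.060507

H = 2.0605 bits/symbol


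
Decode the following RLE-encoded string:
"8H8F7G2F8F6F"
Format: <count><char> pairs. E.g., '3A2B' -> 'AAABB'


Expanding each <count><char> pair:
  8H -> 'HHHHHHHH'
  8F -> 'FFFFFFFF'
  7G -> 'GGGGGGG'
  2F -> 'FF'
  8F -> 'FFFFFFFF'
  6F -> 'FFFFFF'

Decoded = HHHHHHHHFFFFFFFFGGGGGGGFFFFFFFFFFFFFFFF


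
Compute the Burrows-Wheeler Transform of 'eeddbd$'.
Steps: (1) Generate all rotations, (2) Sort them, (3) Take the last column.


Rotations (sorted):
  0: $eeddbd -> last char: d
  1: bd$eedd -> last char: d
  2: d$eeddb -> last char: b
  3: dbd$eed -> last char: d
  4: ddbd$ee -> last char: e
  5: eddbd$e -> last char: e
  6: eeddbd$ -> last char: $


BWT = ddbdee$


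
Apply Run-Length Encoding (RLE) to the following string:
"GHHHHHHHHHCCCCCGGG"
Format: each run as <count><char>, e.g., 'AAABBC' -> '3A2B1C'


Scanning runs left to right:
  i=0: run of 'G' x 1 -> '1G'
  i=1: run of 'H' x 9 -> '9H'
  i=10: run of 'C' x 5 -> '5C'
  i=15: run of 'G' x 3 -> '3G'

RLE = 1G9H5C3G


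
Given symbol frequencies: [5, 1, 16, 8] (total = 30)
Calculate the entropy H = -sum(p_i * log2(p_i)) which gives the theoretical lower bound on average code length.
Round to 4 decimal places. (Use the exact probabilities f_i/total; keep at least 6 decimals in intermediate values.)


Per-symbol terms -p_i * log2(p_i) with p_i = f_i/30:
  p = 5/30 = 0.166667: log2(p) = -2.584963, -p*log2(p) = 0.430827
  p = 1/30 = 0.033333: log2(p) = -4.906891, -p*log2(p) = 0.163563
  p = 16/30 = 0.533333: log2(p) = -0.906891, -p*log2(p) = 0.483675
  p = 8/30 = 0.266667: log2(p) = -1.906891, -p*log2(p) = 0.508504
H = 0.430827 + 0.163563 + 0.483675 + 0.508504 = 1.586569

H = 1.5866 bits/symbol


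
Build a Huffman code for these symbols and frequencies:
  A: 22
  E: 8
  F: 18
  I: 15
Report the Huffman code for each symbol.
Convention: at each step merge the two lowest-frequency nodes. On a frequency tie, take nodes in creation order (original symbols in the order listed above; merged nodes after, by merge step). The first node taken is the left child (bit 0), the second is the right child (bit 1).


Huffman tree construction:
Step 1: Merge E(8) + I(15) = 23
Step 2: Merge F(18) + A(22) = 40
Step 3: Merge (E+I)(23) + (F+A)(40) = 63
Read each symbol's code off the tree from the root (left child = 0, right child = 1).

Codes:
  A: 11 (length 2)
  E: 00 (length 2)
  F: 10 (length 2)
  I: 01 (length 2)
Average code length: 126/63 = 2.0000 bits/symbol


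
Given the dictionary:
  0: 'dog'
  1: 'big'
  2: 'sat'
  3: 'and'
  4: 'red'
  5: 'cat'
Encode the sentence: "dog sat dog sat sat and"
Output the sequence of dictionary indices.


Look up each word in the dictionary:
  'dog' -> 0
  'sat' -> 2
  'dog' -> 0
  'sat' -> 2
  'sat' -> 2
  'and' -> 3

Encoded: [0, 2, 0, 2, 2, 3]


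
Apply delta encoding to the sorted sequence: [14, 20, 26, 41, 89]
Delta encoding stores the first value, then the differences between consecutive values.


First value: 14
Deltas:
  20 - 14 = 6
  26 - 20 = 6
  41 - 26 = 15
  89 - 41 = 48


Delta encoded: [14, 6, 6, 15, 48]


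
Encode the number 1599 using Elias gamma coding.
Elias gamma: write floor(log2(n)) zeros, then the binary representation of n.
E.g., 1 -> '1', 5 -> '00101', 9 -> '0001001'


num_bits = floor(log2(1599)) + 1 = 11
leading_zeros = num_bits - 1 = 10
binary(1599) = 11000111111

Elias gamma(1599) = '0000000000' + '11000111111' = 000000000011000111111 (21 bits)


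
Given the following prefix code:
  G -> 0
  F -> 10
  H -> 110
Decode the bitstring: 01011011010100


Decoding step by step:
Bits 0 -> G
Bits 10 -> F
Bits 110 -> H
Bits 110 -> H
Bits 10 -> F
Bits 10 -> F
Bits 0 -> G


Decoded message: GFHHFFG


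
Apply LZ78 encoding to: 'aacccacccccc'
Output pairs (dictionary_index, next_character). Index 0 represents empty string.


LZ78 encoding steps:
Dictionary: {0: ''}
Step 1: w='' (idx 0), next='a' -> output (0, 'a'), add 'a' as idx 1
Step 2: w='a' (idx 1), next='c' -> output (1, 'c'), add 'ac' as idx 2
Step 3: w='' (idx 0), next='c' -> output (0, 'c'), add 'c' as idx 3
Step 4: w='c' (idx 3), next='a' -> output (3, 'a'), add 'ca' as idx 4
Step 5: w='c' (idx 3), next='c' -> output (3, 'c'), add 'cc' as idx 5
Step 6: w='cc' (idx 5), next='c' -> output (5, 'c'), add 'ccc' as idx 6
Step 7: w='c' (idx 3), end of input -> output (3, '')


Encoded: [(0, 'a'), (1, 'c'), (0, 'c'), (3, 'a'), (3, 'c'), (5, 'c'), (3, '')]


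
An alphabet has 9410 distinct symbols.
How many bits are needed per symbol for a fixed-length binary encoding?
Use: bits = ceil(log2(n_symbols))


log2(9410) = 13.2
Bracket: 2^13 = 8192 < 9410 <= 2^14 = 16384
So ceil(log2(9410)) = 14

bits = ceil(log2(9410)) = ceil(13.2) = 14 bits


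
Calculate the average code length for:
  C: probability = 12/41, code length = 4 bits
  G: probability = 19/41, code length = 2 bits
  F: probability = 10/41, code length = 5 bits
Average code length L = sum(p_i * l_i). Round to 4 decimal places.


Weighted contributions p_i * l_i:
  C: (12/41) * 4 = 48/41
  G: (19/41) * 2 = 38/41
  F: (10/41) * 5 = 50/41
Sum = (48 + 38 + 50)/41 = 136/41

L = 136/41 = 3.3171 bits/symbol


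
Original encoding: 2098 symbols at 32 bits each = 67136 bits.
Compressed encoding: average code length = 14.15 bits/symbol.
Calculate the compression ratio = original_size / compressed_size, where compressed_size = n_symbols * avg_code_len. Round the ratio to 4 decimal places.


original_size = n_symbols * orig_bits = 2098 * 32 = 67136 bits
compressed_size = n_symbols * avg_code_len = 2098 * 14.15 = 29686.7 bits
ratio = original_size / compressed_size = 67136 / 29686.7 = 2.2615

Compression ratio = 2.2615


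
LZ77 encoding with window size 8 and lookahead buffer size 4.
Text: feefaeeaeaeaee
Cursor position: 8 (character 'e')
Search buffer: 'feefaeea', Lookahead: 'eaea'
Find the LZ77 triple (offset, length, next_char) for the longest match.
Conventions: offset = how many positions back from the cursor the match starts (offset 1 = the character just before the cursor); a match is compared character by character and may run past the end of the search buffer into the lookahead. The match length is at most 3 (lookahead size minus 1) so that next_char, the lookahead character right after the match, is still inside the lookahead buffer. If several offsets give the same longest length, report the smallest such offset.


Try each offset into the search buffer:
  offset=1 (pos 7, char 'a'): match length 0
  offset=2 (pos 6, char 'e'): match length 3
  offset=3 (pos 5, char 'e'): match length 1
  offset=4 (pos 4, char 'a'): match length 0
  offset=5 (pos 3, char 'f'): match length 0
  offset=6 (pos 2, char 'e'): match length 1
  offset=7 (pos 1, char 'e'): match length 1
  offset=8 (pos 0, char 'f'): match length 0
Longest match has length 3 at offset 2.
next_char = character at position 8 + 3 = 11 -> 'a'

Best match: offset=2, length=3 (matching 'eae' starting at position 6)
LZ77 triple: (2, 3, 'a')


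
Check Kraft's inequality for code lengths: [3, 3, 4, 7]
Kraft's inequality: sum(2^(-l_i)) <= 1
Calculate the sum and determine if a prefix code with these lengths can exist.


Sum = 2^(-3) + 2^(-3) + 2^(-4) + 2^(-7)
    = 0.125 + 0.125 + 0.0625 + 0.0078125
    = 41/128 = 0.3203125
Since 0.3203125 <= 1, Kraft's inequality IS satisfied.
A prefix code with these lengths CAN exist.

Kraft sum = 0.3203125. Satisfied.


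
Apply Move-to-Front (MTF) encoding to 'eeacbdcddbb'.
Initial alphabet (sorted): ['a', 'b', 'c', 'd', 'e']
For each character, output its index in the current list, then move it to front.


MTF encoding:
'e': index 4 in ['a', 'b', 'c', 'd', 'e'] -> ['e', 'a', 'b', 'c', 'd']
'e': index 0 in ['e', 'a', 'b', 'c', 'd'] -> ['e', 'a', 'b', 'c', 'd']
'a': index 1 in ['e', 'a', 'b', 'c', 'd'] -> ['a', 'e', 'b', 'c', 'd']
'c': index 3 in ['a', 'e', 'b', 'c', 'd'] -> ['c', 'a', 'e', 'b', 'd']
'b': index 3 in ['c', 'a', 'e', 'b', 'd'] -> ['b', 'c', 'a', 'e', 'd']
'd': index 4 in ['b', 'c', 'a', 'e', 'd'] -> ['d', 'b', 'c', 'a', 'e']
'c': index 2 in ['d', 'b', 'c', 'a', 'e'] -> ['c', 'd', 'b', 'a', 'e']
'd': index 1 in ['c', 'd', 'b', 'a', 'e'] -> ['d', 'c', 'b', 'a', 'e']
'd': index 0 in ['d', 'c', 'b', 'a', 'e'] -> ['d', 'c', 'b', 'a', 'e']
'b': index 2 in ['d', 'c', 'b', 'a', 'e'] -> ['b', 'd', 'c', 'a', 'e']
'b': index 0 in ['b', 'd', 'c', 'a', 'e'] -> ['b', 'd', 'c', 'a', 'e']


Output: [4, 0, 1, 3, 3, 4, 2, 1, 0, 2, 0]


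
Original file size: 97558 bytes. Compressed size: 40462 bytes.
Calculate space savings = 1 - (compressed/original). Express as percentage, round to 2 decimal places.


ratio = compressed/original = 40462/97558 = 0.414748
savings = 1 - ratio = 1 - 0.414748 = 0.585252
as a percentage: 0.585252 * 100 = 58.53%

Space savings = 1 - 40462/97558 = 58.53%


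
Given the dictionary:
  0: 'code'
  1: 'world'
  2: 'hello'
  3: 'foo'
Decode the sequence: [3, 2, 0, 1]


Look up each index in the dictionary:
  3 -> 'foo'
  2 -> 'hello'
  0 -> 'code'
  1 -> 'world'

Decoded: "foo hello code world"


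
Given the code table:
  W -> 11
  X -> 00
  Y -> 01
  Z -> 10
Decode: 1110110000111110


Decoding:
11 -> W
10 -> Z
11 -> W
00 -> X
00 -> X
11 -> W
11 -> W
10 -> Z


Result: WZWXXWWZ


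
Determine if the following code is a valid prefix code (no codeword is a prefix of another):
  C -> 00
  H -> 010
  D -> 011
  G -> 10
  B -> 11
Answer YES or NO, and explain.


Checking each pair (does one codeword prefix another?):
  C='00' vs H='010': no prefix
  C='00' vs D='011': no prefix
  C='00' vs G='10': no prefix
  C='00' vs B='11': no prefix
  H='010' vs C='00': no prefix
  H='010' vs D='011': no prefix
  H='010' vs G='10': no prefix
  H='010' vs B='11': no prefix
  D='011' vs C='00': no prefix
  D='011' vs H='010': no prefix
  D='011' vs G='10': no prefix
  D='011' vs B='11': no prefix
  G='10' vs C='00': no prefix
  G='10' vs H='010': no prefix
  G='10' vs D='011': no prefix
  G='10' vs B='11': no prefix
  B='11' vs C='00': no prefix
  B='11' vs H='010': no prefix
  B='11' vs D='011': no prefix
  B='11' vs G='10': no prefix
No violation found over all pairs.

YES -- this is a valid prefix code. No codeword is a prefix of any other codeword.
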